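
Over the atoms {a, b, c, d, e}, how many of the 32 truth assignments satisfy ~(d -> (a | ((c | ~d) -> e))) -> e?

30

Initial set: {T (~(d -> (a | ((c | ~d) -> e))) -> e)}.
T (~(d -> (a | ((c | ~d) -> e))) -> e): β-rule — branch into F ~(d -> (a | ((c | ~d) -> e)))  //  T e.
  branch 1 (add F ~(d -> (a | ((c | ~d) -> e)))):
    F ~(d -> (a | ((c | ~d) -> e))): β-rule — branch into F d  //  T (a | ((c | ~d) -> e)).
      branch 1.1 (add F d):
        ○ open, literals {d=false}.
      branch 1.2 (add T (a | ((c | ~d) -> e))):
        T (a | ((c | ~d) -> e)): β-rule — branch into T a  //  T ((c | ~d) -> e).
          branch 1.2.1 (add T a):
            ○ open, literals {a=true}.
          branch 1.2.2 (add T ((c | ~d) -> e)):
            T ((c | ~d) -> e): β-rule — branch into F (c | ~d)  //  T e.
              branch 1.2.2.1 (add F (c | ~d)):
                F (c | ~d): α-rule — add F c, F ~d.
                ○ open, literals {c=false, d=true}.
              branch 1.2.2.2 (add T e):
                ○ open, literals {e=true}.
  branch 2 (add T e):
    ○ open, literals {e=true}.
0 branches closed, 5 open.
Each open branch fixes some atoms; the unmentioned ones are free. Counting distinct full assignments: branch {d=false} (a, b, c, e) contributes 16 new; branch {a=true} (b, c, d, e) contributes 8 new; branch {c=false, d=true} (a, b, e) contributes 4 new; branch {e=true} (a, b, c, d) contributes 2 new; branch {e=true} (a, b, c, d) contributes 0 new. Total: 30.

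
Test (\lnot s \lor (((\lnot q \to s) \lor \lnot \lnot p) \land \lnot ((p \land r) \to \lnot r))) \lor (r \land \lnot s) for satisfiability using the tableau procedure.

Initial set: {((\lnot s \lor (((\lnot q \to s) \lor \lnot \lnot p) \land \lnot ((p \land r) \to \lnot r))) \lor (r \land \lnot s))}.
((\lnot s \lor (((\lnot q \to s) \lor \lnot \lnot p) \land \lnot ((p \land r) \to \lnot r))) \lor (r \land \lnot s)): β-rule — branch into (\lnot s \lor (((\lnot q \to s) \lor \lnot \lnot p) \land \lnot ((p \land r) \to \lnot r)))  //  (r \land \lnot s).
  branch 1 (add (\lnot s \lor (((\lnot q \to s) \lor \lnot \lnot p) \land \lnot ((p \land r) \to \lnot r)))):
    (\lnot s \lor (((\lnot q \to s) \lor \lnot \lnot p) \land \lnot ((p \land r) \to \lnot r))): β-rule — branch into \lnot s  //  (((\lnot q \to s) \lor \lnot \lnot p) \land \lnot ((p \land r) \to \lnot r)).
      branch 1.1 (add \lnot s):
        ○ open, literals {s=false}.
      branch 1.2 (add (((\lnot q \to s) \lor \lnot \lnot p) \land \lnot ((p \land r) \to \lnot r))):
        (((\lnot q \to s) \lor \lnot \lnot p) \land \lnot ((p \land r) \to \lnot r)): α-rule — add ((\lnot q \to s) \lor \lnot \lnot p), \lnot ((p \land r) \to \lnot r).
        \lnot ((p \land r) \to \lnot r): α-rule — add (p \land r), \lnot \lnot r.
        (p \land r): α-rule — add p, r.
        ((\lnot q \to s) \lor \lnot \lnot p): β-rule — branch into (\lnot q \to s)  //  \lnot \lnot p.
          branch 1.2.1 (add (\lnot q \to s)):
            (\lnot q \to s): β-rule — branch into \lnot \lnot q  //  s.
              branch 1.2.1.1 (add \lnot \lnot q):
                ○ open, literals {p=true, q=true, r=true}.
              branch 1.2.1.2 (add s):
                ○ open, literals {p=true, r=true, s=true}.
          branch 1.2.2 (add \lnot \lnot p):
            \lnot \lnot p: drop double negation, giving p.
            ○ open, literals {p=true, r=true}.
  branch 2 (add (r \land \lnot s)):
    (r \land \lnot s): α-rule — add r, \lnot s.
    ○ open, literals {r=true, s=false}.
0 branches closed, 5 open.
An open branch gives a satisfying assignment: s=false.

Satisfiable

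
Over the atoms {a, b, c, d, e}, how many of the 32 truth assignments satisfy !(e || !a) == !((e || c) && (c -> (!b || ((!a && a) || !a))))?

Initial set: {(!(e || !a) == !((e || c) && (c -> (!b || ((!a && a) || !a)))))}.
(!(e || !a) == !((e || c) && (c -> (!b || ((!a && a) || !a))))): β-rule — branch into !(e || !a), !((e || c) && (c -> (!b || ((!a && a) || !a))))  //  !!(e || !a), !!((e || c) && (c -> (!b || ((!a && a) || !a)))).
  branch 1 (add !(e || !a), !((e || c) && (c -> (!b || ((!a && a) || !a))))):
    !(e || !a): α-rule — add !e, !!a.
    !((e || c) && (c -> (!b || ((!a && a) || !a)))): β-rule — branch into !(e || c)  //  !(c -> (!b || ((!a && a) || !a))).
      branch 1.1 (add !(e || c)):
        !(e || c): α-rule — add !e, !c.
        ○ open, literals {a=1, c=0, e=0}.
      branch 1.2 (add !(c -> (!b || ((!a && a) || !a)))):
        !(c -> (!b || ((!a && a) || !a))): α-rule — add c, !(!b || ((!a && a) || !a)).
        !(!b || ((!a && a) || !a)): α-rule — add !!b, !((!a && a) || !a).
        !((!a && a) || !a): α-rule — add !(!a && a), !!a.
        !(!a && a): β-rule — branch into !!a  //  !a.
          branch 1.2.1 (add !!a):
            ○ open, literals {a=1, b=1, c=1, e=0}.
          branch 1.2.2 (add !a):
            × closes — contains both a and !a.
  branch 2 (add !!(e || !a), !!((e || c) && (c -> (!b || ((!a && a) || !a))))):
    !!((e || c) && (c -> (!b || ((!a && a) || !a)))): α-rule — add (e || c), (c -> (!b || ((!a && a) || !a))).
    !!(e || !a): β-rule — branch into e  //  !a.
      branch 2.1 (add e):
        (e || c): β-rule — branch into e  //  c.
          branch 2.1.1 (add e):
            (c -> (!b || ((!a && a) || !a))): β-rule — branch into !c  //  (!b || ((!a && a) || !a)).
              branch 2.1.1.1 (add !c):
                ○ open, literals {c=0, e=1}.
              branch 2.1.1.2 (add (!b || ((!a && a) || !a))):
                (!b || ((!a && a) || !a)): β-rule — branch into !b  //  ((!a && a) || !a).
                  branch 2.1.1.2.1 (add !b):
                    ○ open, literals {b=0, e=1}.
                  branch 2.1.1.2.2 (add ((!a && a) || !a)):
                    ((!a && a) || !a): β-rule — branch into (!a && a)  //  !a.
                      branch 2.1.1.2.2.1 (add (!a && a)):
                        (!a && a): α-rule — add !a, a.
                        × closes — contains both a and !a.
                      branch 2.1.1.2.2.2 (add !a):
                        ○ open, literals {a=0, e=1}.
          branch 2.1.2 (add c):
            (c -> (!b || ((!a && a) || !a))): β-rule — branch into !c  //  (!b || ((!a && a) || !a)).
              branch 2.1.2.1 (add !c):
                × closes — contains both c and !c.
              branch 2.1.2.2 (add (!b || ((!a && a) || !a))):
                (!b || ((!a && a) || !a)): β-rule — branch into !b  //  ((!a && a) || !a).
                  branch 2.1.2.2.1 (add !b):
                    ○ open, literals {b=0, c=1, e=1}.
                  branch 2.1.2.2.2 (add ((!a && a) || !a)):
                    ((!a && a) || !a): β-rule — branch into (!a && a)  //  !a.
                      branch 2.1.2.2.2.1 (add (!a && a)):
                        (!a && a): α-rule — add !a, a.
                        × closes — contains both a and !a.
                      branch 2.1.2.2.2.2 (add !a):
                        ○ open, literals {a=0, c=1, e=1}.
      branch 2.2 (add !a):
        (e || c): β-rule — branch into e  //  c.
          branch 2.2.1 (add e):
            (c -> (!b || ((!a && a) || !a))): β-rule — branch into !c  //  (!b || ((!a && a) || !a)).
              branch 2.2.1.1 (add !c):
                ○ open, literals {a=0, c=0, e=1}.
              branch 2.2.1.2 (add (!b || ((!a && a) || !a))):
                (!b || ((!a && a) || !a)): β-rule — branch into !b  //  ((!a && a) || !a).
                  branch 2.2.1.2.1 (add !b):
                    ○ open, literals {a=0, b=0, e=1}.
                  branch 2.2.1.2.2 (add ((!a && a) || !a)):
                    ((!a && a) || !a): β-rule — branch into (!a && a)  //  !a.
                      branch 2.2.1.2.2.1 (add (!a && a)):
                        (!a && a): α-rule — add !a, a.
                        × closes — contains both a and !a.
                      branch 2.2.1.2.2.2 (add !a):
                        ○ open, literals {a=0, e=1}.
          branch 2.2.2 (add c):
            (c -> (!b || ((!a && a) || !a))): β-rule — branch into !c  //  (!b || ((!a && a) || !a)).
              branch 2.2.2.1 (add !c):
                × closes — contains both c and !c.
              branch 2.2.2.2 (add (!b || ((!a && a) || !a))):
                (!b || ((!a && a) || !a)): β-rule — branch into !b  //  ((!a && a) || !a).
                  branch 2.2.2.2.1 (add !b):
                    ○ open, literals {a=0, b=0, c=1}.
                  branch 2.2.2.2.2 (add ((!a && a) || !a)):
                    ((!a && a) || !a): β-rule — branch into (!a && a)  //  !a.
                      branch 2.2.2.2.2.1 (add (!a && a)):
                        (!a && a): α-rule — add !a, a.
                        × closes — contains both a and !a.
                      branch 2.2.2.2.2.2 (add !a):
                        ○ open, literals {a=0, c=1}.
7 branches closed, 12 open.
Each open branch fixes some atoms; the unmentioned ones are free. Counting distinct full assignments: branch {a=1, c=0, e=0} (b, d) contributes 4 new; branch {a=1, b=1, c=1, e=0} (d) contributes 2 new; branch {c=0, e=1} (a, b, d) contributes 8 new; branch {b=0, e=1} (a, c, d) contributes 4 new; branch {a=0, e=1} (b, c, d) contributes 2 new; branch {b=0, c=1, e=1} (a, d) contributes 0 new; branch {a=0, c=1, e=1} (b, d) contributes 0 new; branch {a=0, c=0, e=1} (b, d) contributes 0 new; branch {a=0, b=0, e=1} (c, d) contributes 0 new; branch {a=0, e=1} (b, c, d) contributes 0 new; branch {a=0, b=0, c=1} (d, e) contributes 2 new; branch {a=0, c=1} (b, d, e) contributes 2 new. Total: 24.

24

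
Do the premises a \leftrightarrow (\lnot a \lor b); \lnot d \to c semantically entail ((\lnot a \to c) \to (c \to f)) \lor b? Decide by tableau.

Initial set: {(a \leftrightarrow (\lnot a \lor b)); (\lnot d \to c); \lnot (((\lnot a \to c) \to (c \to f)) \lor b)}.
\lnot (((\lnot a \to c) \to (c \to f)) \lor b): α-rule — add \lnot ((\lnot a \to c) \to (c \to f)), \lnot b.
\lnot ((\lnot a \to c) \to (c \to f)): α-rule — add (\lnot a \to c), \lnot (c \to f).
\lnot (c \to f): α-rule — add c, \lnot f.
(a \leftrightarrow (\lnot a \lor b)): β-rule — branch into a, (\lnot a \lor b)  //  \lnot a, \lnot (\lnot a \lor b).
  branch 1 (add a, (\lnot a \lor b)):
    (\lnot d \to c): β-rule — branch into \lnot \lnot d  //  c.
      branch 1.1 (add \lnot \lnot d):
        (\lnot a \to c): β-rule — branch into \lnot \lnot a  //  c.
          branch 1.1.1 (add \lnot \lnot a):
            (\lnot a \lor b): β-rule — branch into \lnot a  //  b.
              branch 1.1.1.1 (add \lnot a):
                × closes — contains both a and \lnot a.
              branch 1.1.1.2 (add b):
                × closes — contains both b and \lnot b.
          branch 1.1.2 (add c):
            (\lnot a \lor b): β-rule — branch into \lnot a  //  b.
              branch 1.1.2.1 (add \lnot a):
                × closes — contains both a and \lnot a.
              branch 1.1.2.2 (add b):
                × closes — contains both b and \lnot b.
      branch 1.2 (add c):
        (\lnot a \to c): β-rule — branch into \lnot \lnot a  //  c.
          branch 1.2.1 (add \lnot \lnot a):
            (\lnot a \lor b): β-rule — branch into \lnot a  //  b.
              branch 1.2.1.1 (add \lnot a):
                × closes — contains both a and \lnot a.
              branch 1.2.1.2 (add b):
                × closes — contains both b and \lnot b.
          branch 1.2.2 (add c):
            (\lnot a \lor b): β-rule — branch into \lnot a  //  b.
              branch 1.2.2.1 (add \lnot a):
                × closes — contains both a and \lnot a.
              branch 1.2.2.2 (add b):
                × closes — contains both b and \lnot b.
  branch 2 (add \lnot a, \lnot (\lnot a \lor b)):
    \lnot (\lnot a \lor b): α-rule — add \lnot \lnot a, \lnot b.
    × closes — contains both a and \lnot a.
All 9 branches close.
Every branch closed, so the premises entail the conclusion.

Yes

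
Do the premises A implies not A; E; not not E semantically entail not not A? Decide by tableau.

Initial set: {T (A implies not A); T E; T not not E; F not not A}.
T not not E: drop double negation, giving T E.
F not not A: drop double negation, giving F A.
T (A implies not A): β-rule — branch into F A  //  T not A.
  branch 1 (add F A):
    ○ open, literals {A=F, E=T}.
  branch 2 (add T not A):
    ○ open, literals {A=F, E=T}.
0 branches closed, 2 open.
An open branch gives a countermodel: A=F, E=T (unmentioned atoms arbitrary); the premises hold there but the conclusion fails.

No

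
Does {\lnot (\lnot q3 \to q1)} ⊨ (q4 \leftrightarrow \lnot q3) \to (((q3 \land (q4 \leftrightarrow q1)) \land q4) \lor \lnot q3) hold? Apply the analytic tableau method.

Yes

Initial set: {T \lnot (\lnot q3 \to q1); F ((q4 \leftrightarrow \lnot q3) \to (((q3 \land (q4 \leftrightarrow q1)) \land q4) \lor \lnot q3))}.
T \lnot (\lnot q3 \to q1): α-rule — add T \lnot q3, F q1.
F ((q4 \leftrightarrow \lnot q3) \to (((q3 \land (q4 \leftrightarrow q1)) \land q4) \lor \lnot q3)): α-rule — add T (q4 \leftrightarrow \lnot q3), F (((q3 \land (q4 \leftrightarrow q1)) \land q4) \lor \lnot q3).
F (((q3 \land (q4 \leftrightarrow q1)) \land q4) \lor \lnot q3): α-rule — add F ((q3 \land (q4 \leftrightarrow q1)) \land q4), F \lnot q3.
× closes — contains both q3 and \lnot q3.
All 1 branch closes.
Every branch closed, so the premises entail the conclusion.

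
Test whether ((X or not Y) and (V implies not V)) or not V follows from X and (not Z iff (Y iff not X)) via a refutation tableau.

No

Initial set: {(X and (not Z iff (Y iff not X))); not (((X or not Y) and (V implies not V)) or not V)}.
(X and (not Z iff (Y iff not X))): α-rule — add X, (not Z iff (Y iff not X)).
not (((X or not Y) and (V implies not V)) or not V): α-rule — add not ((X or not Y) and (V implies not V)), not not V.
(not Z iff (Y iff not X)): β-rule — branch into not Z, (Y iff not X)  //  not not Z, not (Y iff not X).
  branch 1 (add not Z, (Y iff not X)):
    not ((X or not Y) and (V implies not V)): β-rule — branch into not (X or not Y)  //  not (V implies not V).
      branch 1.1 (add not (X or not Y)):
        not (X or not Y): α-rule — add not X, not not Y.
        × closes — contains both X and not X.
      branch 1.2 (add not (V implies not V)):
        not (V implies not V): α-rule — add V, not not V.
        (Y iff not X): β-rule — branch into Y, not X  //  not Y, not not X.
          branch 1.2.1 (add Y, not X):
            × closes — contains both X and not X.
          branch 1.2.2 (add not Y, not not X):
            ○ open, literals {V=true, X=true, Y=false, Z=false}.
  branch 2 (add not not Z, not (Y iff not X)):
    not ((X or not Y) and (V implies not V)): β-rule — branch into not (X or not Y)  //  not (V implies not V).
      branch 2.1 (add not (X or not Y)):
        not (X or not Y): α-rule — add not X, not not Y.
        × closes — contains both X and not X.
      branch 2.2 (add not (V implies not V)):
        not (V implies not V): α-rule — add V, not not V.
        not (Y iff not X): β-rule — branch into Y, not not X  //  not Y, not X.
          branch 2.2.1 (add Y, not not X):
            ○ open, literals {V=true, X=true, Y=true, Z=true}.
          branch 2.2.2 (add not Y, not X):
            × closes — contains both X and not X.
4 branches closed, 2 open.
An open branch gives a countermodel: V=true, X=true, Y=false, Z=false (unmentioned atoms arbitrary); the premises hold there but the conclusion fails.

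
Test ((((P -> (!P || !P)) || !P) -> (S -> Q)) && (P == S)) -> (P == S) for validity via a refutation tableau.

Assume the negation and expand:
Initial set: {F (((((P -> (!P || !P)) || !P) -> (S -> Q)) && (P == S)) -> (P == S))}.
F (((((P -> (!P || !P)) || !P) -> (S -> Q)) && (P == S)) -> (P == S)): α-rule — add T ((((P -> (!P || !P)) || !P) -> (S -> Q)) && (P == S)), F (P == S).
T ((((P -> (!P || !P)) || !P) -> (S -> Q)) && (P == S)): α-rule — add T (((P -> (!P || !P)) || !P) -> (S -> Q)), T (P == S).
F (P == S): β-rule — branch into T P, F S  //  F P, T S.
  branch 1 (add T P, F S):
    T (((P -> (!P || !P)) || !P) -> (S -> Q)): β-rule — branch into F ((P -> (!P || !P)) || !P)  //  T (S -> Q).
      branch 1.1 (add F ((P -> (!P || !P)) || !P)):
        F ((P -> (!P || !P)) || !P): α-rule — add F (P -> (!P || !P)), F !P.
        F (P -> (!P || !P)): α-rule — add T P, F (!P || !P).
        F (!P || !P): α-rule — add F !P, F !P.
        T (P == S): β-rule — branch into T P, T S  //  F P, F S.
          branch 1.1.1 (add T P, T S):
            × closes — contains both S and !S.
          branch 1.1.2 (add F P, F S):
            × closes — contains both P and !P.
      branch 1.2 (add T (S -> Q)):
        T (P == S): β-rule — branch into T P, T S  //  F P, F S.
          branch 1.2.1 (add T P, T S):
            × closes — contains both S and !S.
          branch 1.2.2 (add F P, F S):
            × closes — contains both P and !P.
  branch 2 (add F P, T S):
    T (((P -> (!P || !P)) || !P) -> (S -> Q)): β-rule — branch into F ((P -> (!P || !P)) || !P)  //  T (S -> Q).
      branch 2.1 (add F ((P -> (!P || !P)) || !P)):
        F ((P -> (!P || !P)) || !P): α-rule — add F (P -> (!P || !P)), F !P.
        × closes — contains both P and !P.
      branch 2.2 (add T (S -> Q)):
        T (P == S): β-rule — branch into T P, T S  //  F P, F S.
          branch 2.2.1 (add T P, T S):
            × closes — contains both P and !P.
          branch 2.2.2 (add F P, F S):
            × closes — contains both S and !S.
All 7 branches close.
Every branch closed, so the negation is unsatisfiable and the formula is valid.

Valid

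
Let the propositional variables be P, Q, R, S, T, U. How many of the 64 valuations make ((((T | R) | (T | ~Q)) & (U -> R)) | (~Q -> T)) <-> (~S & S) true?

Initial set: {(((((T | R) | (T | ~Q)) & (U -> R)) | (~Q -> T)) <-> (~S & S))}.
(((((T | R) | (T | ~Q)) & (U -> R)) | (~Q -> T)) <-> (~S & S)): β-rule — branch into ((((T | R) | (T | ~Q)) & (U -> R)) | (~Q -> T)), (~S & S)  //  ~((((T | R) | (T | ~Q)) & (U -> R)) | (~Q -> T)), ~(~S & S).
  branch 1 (add ((((T | R) | (T | ~Q)) & (U -> R)) | (~Q -> T)), (~S & S)):
    (~S & S): α-rule — add ~S, S.
    × closes — contains both S and ~S.
  branch 2 (add ~((((T | R) | (T | ~Q)) & (U -> R)) | (~Q -> T)), ~(~S & S)):
    ~((((T | R) | (T | ~Q)) & (U -> R)) | (~Q -> T)): α-rule — add ~(((T | R) | (T | ~Q)) & (U -> R)), ~(~Q -> T).
    ~(~Q -> T): α-rule — add ~Q, ~T.
    ~(~S & S): β-rule — branch into ~~S  //  ~S.
      branch 2.1 (add ~~S):
        ~(((T | R) | (T | ~Q)) & (U -> R)): β-rule — branch into ~((T | R) | (T | ~Q))  //  ~(U -> R).
          branch 2.1.1 (add ~((T | R) | (T | ~Q))):
            ~((T | R) | (T | ~Q)): α-rule — add ~(T | R), ~(T | ~Q).
            ~(T | R): α-rule — add ~T, ~R.
            ~(T | ~Q): α-rule — add ~T, ~~Q.
            × closes — contains both Q and ~Q.
          branch 2.1.2 (add ~(U -> R)):
            ~(U -> R): α-rule — add U, ~R.
            ○ open, literals {Q=F, R=F, S=T, T=F, U=T}.
      branch 2.2 (add ~S):
        ~(((T | R) | (T | ~Q)) & (U -> R)): β-rule — branch into ~((T | R) | (T | ~Q))  //  ~(U -> R).
          branch 2.2.1 (add ~((T | R) | (T | ~Q))):
            ~((T | R) | (T | ~Q)): α-rule — add ~(T | R), ~(T | ~Q).
            ~(T | R): α-rule — add ~T, ~R.
            ~(T | ~Q): α-rule — add ~T, ~~Q.
            × closes — contains both Q and ~Q.
          branch 2.2.2 (add ~(U -> R)):
            ~(U -> R): α-rule — add U, ~R.
            ○ open, literals {Q=F, R=F, S=F, T=F, U=T}.
3 branches closed, 2 open.
Each open branch fixes some atoms; the unmentioned ones are free. Counting distinct full assignments: branch {Q=F, R=F, S=T, T=F, U=T} (P) contributes 2 new; branch {Q=F, R=F, S=F, T=F, U=T} (P) contributes 2 new. Total: 4.

4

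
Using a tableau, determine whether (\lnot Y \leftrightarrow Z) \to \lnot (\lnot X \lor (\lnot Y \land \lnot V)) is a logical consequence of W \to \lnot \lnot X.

No

Initial set: {(W \to \lnot \lnot X); \lnot ((\lnot Y \leftrightarrow Z) \to \lnot (\lnot X \lor (\lnot Y \land \lnot V)))}.
\lnot ((\lnot Y \leftrightarrow Z) \to \lnot (\lnot X \lor (\lnot Y \land \lnot V))): α-rule — add (\lnot Y \leftrightarrow Z), \lnot \lnot (\lnot X \lor (\lnot Y \land \lnot V)).
(W \to \lnot \lnot X): β-rule — branch into \lnot W  //  \lnot \lnot X.
  branch 1 (add \lnot W):
    (\lnot Y \leftrightarrow Z): β-rule — branch into \lnot Y, Z  //  \lnot \lnot Y, \lnot Z.
      branch 1.1 (add \lnot Y, Z):
        \lnot \lnot (\lnot X \lor (\lnot Y \land \lnot V)): β-rule — branch into \lnot X  //  (\lnot Y \land \lnot V).
          branch 1.1.1 (add \lnot X):
            ○ open, literals {W=false, X=false, Y=false, Z=true}.
          branch 1.1.2 (add (\lnot Y \land \lnot V)):
            (\lnot Y \land \lnot V): α-rule — add \lnot Y, \lnot V.
            ○ open, literals {V=false, W=false, Y=false, Z=true}.
      branch 1.2 (add \lnot \lnot Y, \lnot Z):
        \lnot \lnot (\lnot X \lor (\lnot Y \land \lnot V)): β-rule — branch into \lnot X  //  (\lnot Y \land \lnot V).
          branch 1.2.1 (add \lnot X):
            ○ open, literals {W=false, X=false, Y=true, Z=false}.
          branch 1.2.2 (add (\lnot Y \land \lnot V)):
            (\lnot Y \land \lnot V): α-rule — add \lnot Y, \lnot V.
            × closes — contains both Y and \lnot Y.
  branch 2 (add \lnot \lnot X):
    \lnot \lnot X: drop double negation, giving X.
    (\lnot Y \leftrightarrow Z): β-rule — branch into \lnot Y, Z  //  \lnot \lnot Y, \lnot Z.
      branch 2.1 (add \lnot Y, Z):
        \lnot \lnot (\lnot X \lor (\lnot Y \land \lnot V)): β-rule — branch into \lnot X  //  (\lnot Y \land \lnot V).
          branch 2.1.1 (add \lnot X):
            × closes — contains both X and \lnot X.
          branch 2.1.2 (add (\lnot Y \land \lnot V)):
            (\lnot Y \land \lnot V): α-rule — add \lnot Y, \lnot V.
            ○ open, literals {V=false, X=true, Y=false, Z=true}.
      branch 2.2 (add \lnot \lnot Y, \lnot Z):
        \lnot \lnot (\lnot X \lor (\lnot Y \land \lnot V)): β-rule — branch into \lnot X  //  (\lnot Y \land \lnot V).
          branch 2.2.1 (add \lnot X):
            × closes — contains both X and \lnot X.
          branch 2.2.2 (add (\lnot Y \land \lnot V)):
            (\lnot Y \land \lnot V): α-rule — add \lnot Y, \lnot V.
            × closes — contains both Y and \lnot Y.
4 branches closed, 4 open.
An open branch gives a countermodel: W=false, X=false, Y=false, Z=true (unmentioned atoms arbitrary); the premises hold there but the conclusion fails.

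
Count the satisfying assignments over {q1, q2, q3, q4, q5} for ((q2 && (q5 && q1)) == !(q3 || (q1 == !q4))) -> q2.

Initial set: {(((q2 && (q5 && q1)) == !(q3 || (q1 == !q4))) -> q2)}.
(((q2 && (q5 && q1)) == !(q3 || (q1 == !q4))) -> q2): β-rule — branch into !((q2 && (q5 && q1)) == !(q3 || (q1 == !q4)))  //  q2.
  branch 1 (add !((q2 && (q5 && q1)) == !(q3 || (q1 == !q4)))):
    !((q2 && (q5 && q1)) == !(q3 || (q1 == !q4))): β-rule — branch into (q2 && (q5 && q1)), !!(q3 || (q1 == !q4))  //  !(q2 && (q5 && q1)), !(q3 || (q1 == !q4)).
      branch 1.1 (add (q2 && (q5 && q1)), !!(q3 || (q1 == !q4))):
        (q2 && (q5 && q1)): α-rule — add q2, (q5 && q1).
        (q5 && q1): α-rule — add q5, q1.
        !!(q3 || (q1 == !q4)): β-rule — branch into q3  //  (q1 == !q4).
          branch 1.1.1 (add q3):
            ○ open, literals {q1=true, q2=true, q3=true, q5=true}.
          branch 1.1.2 (add (q1 == !q4)):
            (q1 == !q4): β-rule — branch into q1, !q4  //  !q1, !!q4.
              branch 1.1.2.1 (add q1, !q4):
                ○ open, literals {q1=true, q2=true, q4=false, q5=true}.
              branch 1.1.2.2 (add !q1, !!q4):
                × closes — contains both q1 and !q1.
      branch 1.2 (add !(q2 && (q5 && q1)), !(q3 || (q1 == !q4))):
        !(q3 || (q1 == !q4)): α-rule — add !q3, !(q1 == !q4).
        !(q2 && (q5 && q1)): β-rule — branch into !q2  //  !(q5 && q1).
          branch 1.2.1 (add !q2):
            !(q1 == !q4): β-rule — branch into q1, !!q4  //  !q1, !q4.
              branch 1.2.1.1 (add q1, !!q4):
                ○ open, literals {q1=true, q2=false, q3=false, q4=true}.
              branch 1.2.1.2 (add !q1, !q4):
                ○ open, literals {q1=false, q2=false, q3=false, q4=false}.
          branch 1.2.2 (add !(q5 && q1)):
            !(q1 == !q4): β-rule — branch into q1, !!q4  //  !q1, !q4.
              branch 1.2.2.1 (add q1, !!q4):
                !(q5 && q1): β-rule — branch into !q5  //  !q1.
                  branch 1.2.2.1.1 (add !q5):
                    ○ open, literals {q1=true, q3=false, q4=true, q5=false}.
                  branch 1.2.2.1.2 (add !q1):
                    × closes — contains both q1 and !q1.
              branch 1.2.2.2 (add !q1, !q4):
                !(q5 && q1): β-rule — branch into !q5  //  !q1.
                  branch 1.2.2.2.1 (add !q5):
                    ○ open, literals {q1=false, q3=false, q4=false, q5=false}.
                  branch 1.2.2.2.2 (add !q1):
                    ○ open, literals {q1=false, q3=false, q4=false}.
  branch 2 (add q2):
    ○ open, literals {q2=true}.
2 branches closed, 8 open.
Each open branch fixes some atoms; the unmentioned ones are free. Counting distinct full assignments: branch {q1=true, q2=true, q3=true, q5=true} (q4) contributes 2 new; branch {q1=true, q2=true, q4=false, q5=true} (q3) contributes 1 new; branch {q1=true, q2=false, q3=false, q4=true} (q5) contributes 2 new; branch {q1=false, q2=false, q3=false, q4=false} (q5) contributes 2 new; branch {q1=true, q3=false, q4=true, q5=false} (q2) contributes 1 new; branch {q1=false, q3=false, q4=false, q5=false} (q2) contributes 1 new; branch {q1=false, q3=false, q4=false} (q2, q5) contributes 1 new; branch {q2=true} (q1, q3, q4, q5) contributes 10 new. Total: 20.

20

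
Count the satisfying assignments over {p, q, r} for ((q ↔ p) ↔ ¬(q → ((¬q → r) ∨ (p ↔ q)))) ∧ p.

Initial set: {(((q ↔ p) ↔ ¬(q → ((¬q → r) ∨ (p ↔ q)))) ∧ p)}.
(((q ↔ p) ↔ ¬(q → ((¬q → r) ∨ (p ↔ q)))) ∧ p): α-rule — add ((q ↔ p) ↔ ¬(q → ((¬q → r) ∨ (p ↔ q)))), p.
((q ↔ p) ↔ ¬(q → ((¬q → r) ∨ (p ↔ q)))): β-rule — branch into (q ↔ p), ¬(q → ((¬q → r) ∨ (p ↔ q)))  //  ¬(q ↔ p), ¬¬(q → ((¬q → r) ∨ (p ↔ q))).
  branch 1 (add (q ↔ p), ¬(q → ((¬q → r) ∨ (p ↔ q)))):
    ¬(q → ((¬q → r) ∨ (p ↔ q))): α-rule — add q, ¬((¬q → r) ∨ (p ↔ q)).
    ¬((¬q → r) ∨ (p ↔ q)): α-rule — add ¬(¬q → r), ¬(p ↔ q).
    ¬(¬q → r): α-rule — add ¬q, ¬r.
    × closes — contains both q and ¬q.
  branch 2 (add ¬(q ↔ p), ¬¬(q → ((¬q → r) ∨ (p ↔ q)))):
    ¬(q ↔ p): β-rule — branch into q, ¬p  //  ¬q, p.
      branch 2.1 (add q, ¬p):
        × closes — contains both p and ¬p.
      branch 2.2 (add ¬q, p):
        ¬¬(q → ((¬q → r) ∨ (p ↔ q))): β-rule — branch into ¬q  //  ((¬q → r) ∨ (p ↔ q)).
          branch 2.2.1 (add ¬q):
            ○ open, literals {p=true, q=false}.
          branch 2.2.2 (add ((¬q → r) ∨ (p ↔ q))):
            ((¬q → r) ∨ (p ↔ q)): β-rule — branch into (¬q → r)  //  (p ↔ q).
              branch 2.2.2.1 (add (¬q → r)):
                (¬q → r): β-rule — branch into ¬¬q  //  r.
                  branch 2.2.2.1.1 (add ¬¬q):
                    × closes — contains both q and ¬q.
                  branch 2.2.2.1.2 (add r):
                    ○ open, literals {p=true, q=false, r=true}.
              branch 2.2.2.2 (add (p ↔ q)):
                (p ↔ q): β-rule — branch into p, q  //  ¬p, ¬q.
                  branch 2.2.2.2.1 (add p, q):
                    × closes — contains both q and ¬q.
                  branch 2.2.2.2.2 (add ¬p, ¬q):
                    × closes — contains both p and ¬p.
5 branches closed, 2 open.
Each open branch fixes some atoms; the unmentioned ones are free. Counting distinct full assignments: branch {p=true, q=false} (r) contributes 2 new; branch {p=true, q=false, r=true} (none free) contributes 0 new. Total: 2.

2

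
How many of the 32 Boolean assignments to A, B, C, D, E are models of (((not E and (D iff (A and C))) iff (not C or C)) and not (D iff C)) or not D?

16

Initial set: {((((not E and (D iff (A and C))) iff (not C or C)) and not (D iff C)) or not D)}.
((((not E and (D iff (A and C))) iff (not C or C)) and not (D iff C)) or not D): β-rule — branch into (((not E and (D iff (A and C))) iff (not C or C)) and not (D iff C))  //  not D.
  branch 1 (add (((not E and (D iff (A and C))) iff (not C or C)) and not (D iff C))):
    (((not E and (D iff (A and C))) iff (not C or C)) and not (D iff C)): α-rule — add ((not E and (D iff (A and C))) iff (not C or C)), not (D iff C).
    ((not E and (D iff (A and C))) iff (not C or C)): β-rule — branch into (not E and (D iff (A and C))), (not C or C)  //  not (not E and (D iff (A and C))), not (not C or C).
      branch 1.1 (add (not E and (D iff (A and C))), (not C or C)):
        (not E and (D iff (A and C))): α-rule — add not E, (D iff (A and C)).
        not (D iff C): β-rule — branch into D, not C  //  not D, C.
          branch 1.1.1 (add D, not C):
            (not C or C): β-rule — branch into not C  //  C.
              branch 1.1.1.1 (add not C):
                (D iff (A and C)): β-rule — branch into D, (A and C)  //  not D, not (A and C).
                  branch 1.1.1.1.1 (add D, (A and C)):
                    (A and C): α-rule — add A, C.
                    × closes — contains both C and not C.
                  branch 1.1.1.1.2 (add not D, not (A and C)):
                    × closes — contains both D and not D.
              branch 1.1.1.2 (add C):
                × closes — contains both C and not C.
          branch 1.1.2 (add not D, C):
            (not C or C): β-rule — branch into not C  //  C.
              branch 1.1.2.1 (add not C):
                × closes — contains both C and not C.
              branch 1.1.2.2 (add C):
                (D iff (A and C)): β-rule — branch into D, (A and C)  //  not D, not (A and C).
                  branch 1.1.2.2.1 (add D, (A and C)):
                    × closes — contains both D and not D.
                  branch 1.1.2.2.2 (add not D, not (A and C)):
                    not (A and C): β-rule — branch into not A  //  not C.
                      branch 1.1.2.2.2.1 (add not A):
                        ○ open, literals {A=F, C=T, D=F, E=F}.
                      branch 1.1.2.2.2.2 (add not C):
                        × closes — contains both C and not C.
      branch 1.2 (add not (not E and (D iff (A and C))), not (not C or C)):
        not (not C or C): α-rule — add not not C, not C.
        × closes — contains both C and not C.
  branch 2 (add not D):
    ○ open, literals {D=F}.
7 branches closed, 2 open.
Each open branch fixes some atoms; the unmentioned ones are free. Counting distinct full assignments: branch {A=F, C=T, D=F, E=F} (B) contributes 2 new; branch {D=F} (A, B, C, E) contributes 14 new. Total: 16.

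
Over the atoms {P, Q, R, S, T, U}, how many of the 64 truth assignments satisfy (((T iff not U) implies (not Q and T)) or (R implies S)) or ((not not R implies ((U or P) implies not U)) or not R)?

60

Initial set: {((((T iff not U) implies (not Q and T)) or (R implies S)) or ((not not R implies ((U or P) implies not U)) or not R))}.
((((T iff not U) implies (not Q and T)) or (R implies S)) or ((not not R implies ((U or P) implies not U)) or not R)): β-rule — branch into (((T iff not U) implies (not Q and T)) or (R implies S))  //  ((not not R implies ((U or P) implies not U)) or not R).
  branch 1 (add (((T iff not U) implies (not Q and T)) or (R implies S))):
    (((T iff not U) implies (not Q and T)) or (R implies S)): β-rule — branch into ((T iff not U) implies (not Q and T))  //  (R implies S).
      branch 1.1 (add ((T iff not U) implies (not Q and T))):
        ((T iff not U) implies (not Q and T)): β-rule — branch into not (T iff not U)  //  (not Q and T).
          branch 1.1.1 (add not (T iff not U)):
            not (T iff not U): β-rule — branch into T, not not U  //  not T, not U.
              branch 1.1.1.1 (add T, not not U):
                ○ open, literals {T=true, U=true}.
              branch 1.1.1.2 (add not T, not U):
                ○ open, literals {T=false, U=false}.
          branch 1.1.2 (add (not Q and T)):
            (not Q and T): α-rule — add not Q, T.
            ○ open, literals {Q=false, T=true}.
      branch 1.2 (add (R implies S)):
        (R implies S): β-rule — branch into not R  //  S.
          branch 1.2.1 (add not R):
            ○ open, literals {R=false}.
          branch 1.2.2 (add S):
            ○ open, literals {S=true}.
  branch 2 (add ((not not R implies ((U or P) implies not U)) or not R)):
    ((not not R implies ((U or P) implies not U)) or not R): β-rule — branch into (not not R implies ((U or P) implies not U))  //  not R.
      branch 2.1 (add (not not R implies ((U or P) implies not U))):
        (not not R implies ((U or P) implies not U)): β-rule — branch into not not not R  //  ((U or P) implies not U).
          branch 2.1.1 (add not not not R):
            not not not R: drop double negation, giving not R.
            ○ open, literals {R=false}.
          branch 2.1.2 (add ((U or P) implies not U)):
            ((U or P) implies not U): β-rule — branch into not (U or P)  //  not U.
              branch 2.1.2.1 (add not (U or P)):
                not (U or P): α-rule — add not U, not P.
                ○ open, literals {P=false, U=false}.
              branch 2.1.2.2 (add not U):
                ○ open, literals {U=false}.
      branch 2.2 (add not R):
        ○ open, literals {R=false}.
0 branches closed, 9 open.
Each open branch fixes some atoms; the unmentioned ones are free. Counting distinct full assignments: branch {T=true, U=true} (P, Q, R, S) contributes 16 new; branch {T=false, U=false} (P, Q, R, S) contributes 16 new; branch {Q=false, T=true} (P, R, S, U) contributes 8 new; branch {R=false} (P, Q, S, T, U) contributes 12 new; branch {S=true} (P, Q, R, T, U) contributes 6 new; branch {R=false} (P, Q, S, T, U) contributes 0 new; branch {P=false, U=false} (Q, R, S, T) contributes 1 new; branch {U=false} (P, Q, R, S, T) contributes 1 new; branch {R=false} (P, Q, S, T, U) contributes 0 new. Total: 60.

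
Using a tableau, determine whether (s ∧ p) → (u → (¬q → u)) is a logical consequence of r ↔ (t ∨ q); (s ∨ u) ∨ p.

Yes

Initial set: {(r ↔ (t ∨ q)); ((s ∨ u) ∨ p); ¬((s ∧ p) → (u → (¬q → u)))}.
¬((s ∧ p) → (u → (¬q → u))): α-rule — add (s ∧ p), ¬(u → (¬q → u)).
(s ∧ p): α-rule — add s, p.
¬(u → (¬q → u)): α-rule — add u, ¬(¬q → u).
¬(¬q → u): α-rule — add ¬q, ¬u.
× closes — contains both u and ¬u.
All 1 branch closes.
Every branch closed, so the premises entail the conclusion.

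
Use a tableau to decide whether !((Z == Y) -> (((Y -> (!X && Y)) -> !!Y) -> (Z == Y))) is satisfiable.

Initial set: {T !((Z == Y) -> (((Y -> (!X && Y)) -> !!Y) -> (Z == Y)))}.
T !((Z == Y) -> (((Y -> (!X && Y)) -> !!Y) -> (Z == Y))): α-rule — add T (Z == Y), F (((Y -> (!X && Y)) -> !!Y) -> (Z == Y)).
F (((Y -> (!X && Y)) -> !!Y) -> (Z == Y)): α-rule — add T ((Y -> (!X && Y)) -> !!Y), F (Z == Y).
T (Z == Y): β-rule — branch into T Z, T Y  //  F Z, F Y.
  branch 1 (add T Z, T Y):
    T ((Y -> (!X && Y)) -> !!Y): β-rule — branch into F (Y -> (!X && Y))  //  T !!Y.
      branch 1.1 (add F (Y -> (!X && Y))):
        F (Y -> (!X && Y)): α-rule — add T Y, F (!X && Y).
        F (Z == Y): β-rule — branch into T Z, F Y  //  F Z, T Y.
          branch 1.1.1 (add T Z, F Y):
            × closes — contains both Y and !Y.
          branch 1.1.2 (add F Z, T Y):
            × closes — contains both Z and !Z.
      branch 1.2 (add T !!Y):
        T !!Y: drop double negation, giving T Y.
        F (Z == Y): β-rule — branch into T Z, F Y  //  F Z, T Y.
          branch 1.2.1 (add T Z, F Y):
            × closes — contains both Y and !Y.
          branch 1.2.2 (add F Z, T Y):
            × closes — contains both Z and !Z.
  branch 2 (add F Z, F Y):
    T ((Y -> (!X && Y)) -> !!Y): β-rule — branch into F (Y -> (!X && Y))  //  T !!Y.
      branch 2.1 (add F (Y -> (!X && Y))):
        F (Y -> (!X && Y)): α-rule — add T Y, F (!X && Y).
        × closes — contains both Y and !Y.
      branch 2.2 (add T !!Y):
        T !!Y: drop double negation, giving T Y.
        × closes — contains both Y and !Y.
All 6 branches close.
Every branch closed; the formula is unsatisfiable.

Unsatisfiable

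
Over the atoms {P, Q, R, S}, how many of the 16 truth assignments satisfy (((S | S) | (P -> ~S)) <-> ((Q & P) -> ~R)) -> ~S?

Initial set: {((((S | S) | (P -> ~S)) <-> ((Q & P) -> ~R)) -> ~S)}.
((((S | S) | (P -> ~S)) <-> ((Q & P) -> ~R)) -> ~S): β-rule — branch into ~(((S | S) | (P -> ~S)) <-> ((Q & P) -> ~R))  //  ~S.
  branch 1 (add ~(((S | S) | (P -> ~S)) <-> ((Q & P) -> ~R))):
    ~(((S | S) | (P -> ~S)) <-> ((Q & P) -> ~R)): β-rule — branch into ((S | S) | (P -> ~S)), ~((Q & P) -> ~R)  //  ~((S | S) | (P -> ~S)), ((Q & P) -> ~R).
      branch 1.1 (add ((S | S) | (P -> ~S)), ~((Q & P) -> ~R)):
        ~((Q & P) -> ~R): α-rule — add (Q & P), ~~R.
        (Q & P): α-rule — add Q, P.
        ((S | S) | (P -> ~S)): β-rule — branch into (S | S)  //  (P -> ~S).
          branch 1.1.1 (add (S | S)):
            (S | S): β-rule — branch into S  //  S.
              branch 1.1.1.1 (add S):
                ○ open, literals {P=true, Q=true, R=true, S=true}.
              branch 1.1.1.2 (add S):
                ○ open, literals {P=true, Q=true, R=true, S=true}.
          branch 1.1.2 (add (P -> ~S)):
            (P -> ~S): β-rule — branch into ~P  //  ~S.
              branch 1.1.2.1 (add ~P):
                × closes — contains both P and ~P.
              branch 1.1.2.2 (add ~S):
                ○ open, literals {P=true, Q=true, R=true, S=false}.
      branch 1.2 (add ~((S | S) | (P -> ~S)), ((Q & P) -> ~R)):
        ~((S | S) | (P -> ~S)): α-rule — add ~(S | S), ~(P -> ~S).
        ~(S | S): α-rule — add ~S, ~S.
        ~(P -> ~S): α-rule — add P, ~~S.
        × closes — contains both S and ~S.
  branch 2 (add ~S):
    ○ open, literals {S=false}.
2 branches closed, 4 open.
Each open branch fixes some atoms; the unmentioned ones are free. Counting distinct full assignments: branch {P=true, Q=true, R=true, S=true} (none free) contributes 1 new; branch {P=true, Q=true, R=true, S=true} (none free) contributes 0 new; branch {P=true, Q=true, R=true, S=false} (none free) contributes 1 new; branch {S=false} (P, Q, R) contributes 7 new. Total: 9.

9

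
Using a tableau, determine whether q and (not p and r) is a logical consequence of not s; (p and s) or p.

Initial set: {T not s; T ((p and s) or p); F (q and (not p and r))}.
T ((p and s) or p): β-rule — branch into T (p and s)  //  T p.
  branch 1 (add T (p and s)):
    T (p and s): α-rule — add T p, T s.
    × closes — contains both s and not s.
  branch 2 (add T p):
    F (q and (not p and r)): β-rule — branch into F q  //  F (not p and r).
      branch 2.1 (add F q):
        ○ open, literals {p=true, q=false, s=false}.
      branch 2.2 (add F (not p and r)):
        F (not p and r): β-rule — branch into F not p  //  F r.
          branch 2.2.1 (add F not p):
            ○ open, literals {p=true, s=false}.
          branch 2.2.2 (add F r):
            ○ open, literals {p=true, r=false, s=false}.
1 branch closed, 3 open.
An open branch gives a countermodel: p=true, q=false, s=false (unmentioned atoms arbitrary); the premises hold there but the conclusion fails.

No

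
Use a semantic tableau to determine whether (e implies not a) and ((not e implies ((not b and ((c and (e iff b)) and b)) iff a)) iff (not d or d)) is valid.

Assume the negation and expand:
Initial set: {not ((e implies not a) and ((not e implies ((not b and ((c and (e iff b)) and b)) iff a)) iff (not d or d)))}.
not ((e implies not a) and ((not e implies ((not b and ((c and (e iff b)) and b)) iff a)) iff (not d or d))): β-rule — branch into not (e implies not a)  //  not ((not e implies ((not b and ((c and (e iff b)) and b)) iff a)) iff (not d or d)).
  branch 1 (add not (e implies not a)):
    not (e implies not a): α-rule — add e, not not a.
    ○ open, literals {a=true, e=true}.
  branch 2 (add not ((not e implies ((not b and ((c and (e iff b)) and b)) iff a)) iff (not d or d))):
    not ((not e implies ((not b and ((c and (e iff b)) and b)) iff a)) iff (not d or d)): β-rule — branch into (not e implies ((not b and ((c and (e iff b)) and b)) iff a)), not (not d or d)  //  not (not e implies ((not b and ((c and (e iff b)) and b)) iff a)), (not d or d).
      branch 2.1 (add (not e implies ((not b and ((c and (e iff b)) and b)) iff a)), not (not d or d)):
        not (not d or d): α-rule — add not not d, not d.
        × closes — contains both d and not d.
      branch 2.2 (add not (not e implies ((not b and ((c and (e iff b)) and b)) iff a)), (not d or d)):
        not (not e implies ((not b and ((c and (e iff b)) and b)) iff a)): α-rule — add not e, not ((not b and ((c and (e iff b)) and b)) iff a).
        (not d or d): β-rule — branch into not d  //  d.
          branch 2.2.1 (add not d):
            not ((not b and ((c and (e iff b)) and b)) iff a): β-rule — branch into (not b and ((c and (e iff b)) and b)), not a  //  not (not b and ((c and (e iff b)) and b)), a.
              branch 2.2.1.1 (add (not b and ((c and (e iff b)) and b)), not a):
                (not b and ((c and (e iff b)) and b)): α-rule — add not b, ((c and (e iff b)) and b).
                ((c and (e iff b)) and b): α-rule — add (c and (e iff b)), b.
                × closes — contains both b and not b.
              branch 2.2.1.2 (add not (not b and ((c and (e iff b)) and b)), a):
                not (not b and ((c and (e iff b)) and b)): β-rule — branch into not not b  //  not ((c and (e iff b)) and b).
                  branch 2.2.1.2.1 (add not not b):
                    ○ open, literals {a=true, b=true, d=false, e=false}.
                  branch 2.2.1.2.2 (add not ((c and (e iff b)) and b)):
                    not ((c and (e iff b)) and b): β-rule — branch into not (c and (e iff b))  //  not b.
                      branch 2.2.1.2.2.1 (add not (c and (e iff b))):
                        not (c and (e iff b)): β-rule — branch into not c  //  not (e iff b).
                          branch 2.2.1.2.2.1.1 (add not c):
                            ○ open, literals {a=true, c=false, d=false, e=false}.
                          branch 2.2.1.2.2.1.2 (add not (e iff b)):
                            not (e iff b): β-rule — branch into e, not b  //  not e, b.
                              branch 2.2.1.2.2.1.2.1 (add e, not b):
                                × closes — contains both e and not e.
                              branch 2.2.1.2.2.1.2.2 (add not e, b):
                                ○ open, literals {a=true, b=true, d=false, e=false}.
                      branch 2.2.1.2.2.2 (add not b):
                        ○ open, literals {a=true, b=false, d=false, e=false}.
          branch 2.2.2 (add d):
            not ((not b and ((c and (e iff b)) and b)) iff a): β-rule — branch into (not b and ((c and (e iff b)) and b)), not a  //  not (not b and ((c and (e iff b)) and b)), a.
              branch 2.2.2.1 (add (not b and ((c and (e iff b)) and b)), not a):
                (not b and ((c and (e iff b)) and b)): α-rule — add not b, ((c and (e iff b)) and b).
                ((c and (e iff b)) and b): α-rule — add (c and (e iff b)), b.
                × closes — contains both b and not b.
              branch 2.2.2.2 (add not (not b and ((c and (e iff b)) and b)), a):
                not (not b and ((c and (e iff b)) and b)): β-rule — branch into not not b  //  not ((c and (e iff b)) and b).
                  branch 2.2.2.2.1 (add not not b):
                    ○ open, literals {a=true, b=true, d=true, e=false}.
                  branch 2.2.2.2.2 (add not ((c and (e iff b)) and b)):
                    not ((c and (e iff b)) and b): β-rule — branch into not (c and (e iff b))  //  not b.
                      branch 2.2.2.2.2.1 (add not (c and (e iff b))):
                        not (c and (e iff b)): β-rule — branch into not c  //  not (e iff b).
                          branch 2.2.2.2.2.1.1 (add not c):
                            ○ open, literals {a=true, c=false, d=true, e=false}.
                          branch 2.2.2.2.2.1.2 (add not (e iff b)):
                            not (e iff b): β-rule — branch into e, not b  //  not e, b.
                              branch 2.2.2.2.2.1.2.1 (add e, not b):
                                × closes — contains both e and not e.
                              branch 2.2.2.2.2.1.2.2 (add not e, b):
                                ○ open, literals {a=true, b=true, d=true, e=false}.
                      branch 2.2.2.2.2.2 (add not b):
                        ○ open, literals {a=true, b=false, d=true, e=false}.
5 branches closed, 9 open.
An open branch gives a countermodel: a=true, e=true (unmentioned atoms arbitrary); under it the original formula is false.

Not valid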